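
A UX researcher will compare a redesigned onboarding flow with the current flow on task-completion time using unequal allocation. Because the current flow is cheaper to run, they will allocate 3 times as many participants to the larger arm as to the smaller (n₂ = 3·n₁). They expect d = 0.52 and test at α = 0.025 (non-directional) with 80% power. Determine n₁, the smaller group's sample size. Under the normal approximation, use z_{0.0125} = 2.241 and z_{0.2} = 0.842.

n₁ = 47

With allocation ratio k = n₂/n₁ = 3, Var(x̄₁−x̄₂) = σ²(1/n₁ + 1/(k·n₁)) = σ²·(k+1)/(k·n₁).
So n₁ = (1 + 1/k)·((z_{α/2} + z_β)/d)² = 1.333 × (3.083/0.52)².
n₁ = 1.333 × 35.15 = 46.9.
Round up: n₁ = 47, giving n₂ = 3 × 47 = 141.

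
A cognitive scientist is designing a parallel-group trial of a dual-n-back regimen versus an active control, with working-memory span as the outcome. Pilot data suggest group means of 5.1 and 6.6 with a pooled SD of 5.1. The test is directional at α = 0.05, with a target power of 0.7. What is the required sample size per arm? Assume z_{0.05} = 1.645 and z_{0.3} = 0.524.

Cohen's d = |M₁ − M₂| / SD_pooled = |5.1 − 6.6| / 5.1 = 1.5 / 5.1 = 0.294.
For two independent groups with equal n: n = 2·((z_{α} + z_β) / d)².
z_{α} + z_β = 1.645 + 0.524 = 2.169.
n = 2 × (2.169 / 0.294)² = 2 × 7.378² = 2 × 54.43 = 108.9.
Round up to the next whole participant.

n = 109 per group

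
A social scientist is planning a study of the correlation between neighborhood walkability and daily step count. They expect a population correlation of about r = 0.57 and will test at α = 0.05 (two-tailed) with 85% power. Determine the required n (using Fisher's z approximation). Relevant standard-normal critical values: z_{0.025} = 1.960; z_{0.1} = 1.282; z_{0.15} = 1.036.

Fisher's z: C = ½·ln((1+r)/(1−r)) = ½·ln(3.6512) = 0.6475.
n = ((z_{α/2} + z_β)/C)² + 3.
(1.960 + 1.036) / 0.6475 = 2.996 / 0.6475 = 4.627.
n = 4.627² + 3 = 21.41 + 3 = 24.4.
Round up.

n = 25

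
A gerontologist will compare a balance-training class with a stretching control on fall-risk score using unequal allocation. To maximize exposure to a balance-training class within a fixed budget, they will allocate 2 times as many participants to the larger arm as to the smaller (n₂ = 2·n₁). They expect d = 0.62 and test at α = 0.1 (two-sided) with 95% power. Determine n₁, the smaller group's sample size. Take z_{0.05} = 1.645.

n₁ = 43

With allocation ratio k = n₂/n₁ = 2, Var(x̄₁−x̄₂) = σ²(1/n₁ + 1/(k·n₁)) = σ²·(k+1)/(k·n₁).
So n₁ = (1 + 1/k)·((z_{α/2} + z_β)/d)² = 1.500 × (3.290/0.62)².
n₁ = 1.500 × 28.16 = 42.2.
Round up: n₁ = 43, giving n₂ = 2 × 43 = 86.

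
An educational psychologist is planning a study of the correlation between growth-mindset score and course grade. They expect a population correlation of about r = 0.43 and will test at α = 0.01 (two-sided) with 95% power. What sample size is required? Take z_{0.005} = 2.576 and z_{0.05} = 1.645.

Fisher's z: C = ½·ln((1+r)/(1−r)) = ½·ln(2.5088) = 0.4599.
n = ((z_{α/2} + z_β)/C)² + 3.
(2.576 + 1.645) / 0.4599 = 4.221 / 0.4599 = 9.178.
n = 9.178² + 3 = 84.24 + 3 = 87.2.
Round up.

n = 88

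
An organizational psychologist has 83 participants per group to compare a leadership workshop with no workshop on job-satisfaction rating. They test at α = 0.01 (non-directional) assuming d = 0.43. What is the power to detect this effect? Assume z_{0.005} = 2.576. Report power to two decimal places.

For two equal groups, power = Φ(d·√(n/2) − z_{α/2}).
d·√(n/2) = 0.43 × √(83/2) = 0.43 × 6.442 = 2.770.
z_β = 2.770 − 2.576 = 0.194.
Power = Φ(0.194) = 0.577.

power ≈ 0.58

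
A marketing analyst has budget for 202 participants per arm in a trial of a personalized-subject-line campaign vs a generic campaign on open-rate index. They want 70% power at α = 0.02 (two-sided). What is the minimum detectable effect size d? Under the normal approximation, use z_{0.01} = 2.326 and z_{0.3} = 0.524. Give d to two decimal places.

d_min ≈ 0.28

For two independent groups of n = 202 each: d_min = (z_{α/2} + z_β)·√(2/n).
z-sum = 2.326 + 0.524 = 2.850.
d_min = 2.850 × √(2/202) = 2.850 × 0.0995 = 0.284.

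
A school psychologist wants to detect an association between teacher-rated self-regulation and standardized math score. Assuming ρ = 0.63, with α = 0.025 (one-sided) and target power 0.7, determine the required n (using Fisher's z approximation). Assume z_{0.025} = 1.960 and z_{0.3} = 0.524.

Fisher's z: C = ½·ln((1+r)/(1−r)) = ½·ln(4.4054) = 0.7414.
n = ((z_{α} + z_β)/C)² + 3.
(1.960 + 0.524) / 0.7414 = 2.484 / 0.7414 = 3.350.
n = 3.350² + 3 = 11.23 + 3 = 14.2.
Round up.

n = 15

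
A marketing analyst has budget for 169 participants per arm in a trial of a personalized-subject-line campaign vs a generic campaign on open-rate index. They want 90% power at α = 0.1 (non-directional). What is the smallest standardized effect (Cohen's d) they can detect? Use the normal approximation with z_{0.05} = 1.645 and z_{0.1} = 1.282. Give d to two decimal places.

For two independent groups of n = 169 each: d_min = (z_{α/2} + z_β)·√(2/n).
z-sum = 1.645 + 1.282 = 2.927.
d_min = 2.927 × √(2/169) = 2.927 × 0.1088 = 0.318.

d_min ≈ 0.32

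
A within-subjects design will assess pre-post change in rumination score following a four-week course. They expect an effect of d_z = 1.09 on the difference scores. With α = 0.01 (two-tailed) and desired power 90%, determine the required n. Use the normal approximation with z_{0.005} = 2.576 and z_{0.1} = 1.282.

For a paired (one-sample on differences) test: n = ((z_{α/2} + z_β) / d)².
z_{α/2} + z_β = 2.576 + 1.282 = 3.858.
n = (3.858 / 1.09)² = 3.539² = 12.53.
Round up.

n = 13 pairs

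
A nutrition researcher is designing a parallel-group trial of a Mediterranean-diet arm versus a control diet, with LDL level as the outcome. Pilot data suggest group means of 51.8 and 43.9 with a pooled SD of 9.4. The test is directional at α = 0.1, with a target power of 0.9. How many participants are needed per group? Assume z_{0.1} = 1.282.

n = 19 per group

Cohen's d = |M₁ − M₂| / SD_pooled = |51.8 − 43.9| / 9.4 = 7.9 / 9.4 = 0.840.
For two independent groups with equal n: n = 2·((z_{α} + z_β) / d)².
z_{α} + z_β = 1.282 + 1.282 = 2.564.
n = 2 × (2.564 / 0.840)² = 2 × 3.052² = 2 × 9.32 = 18.6.
Round up to the next whole participant.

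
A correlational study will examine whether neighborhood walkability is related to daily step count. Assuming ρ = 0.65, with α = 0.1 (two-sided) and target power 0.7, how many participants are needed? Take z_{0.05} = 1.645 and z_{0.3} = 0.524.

Fisher's z: C = ½·ln((1+r)/(1−r)) = ½·ln(4.7143) = 0.7753.
n = ((z_{α/2} + z_β)/C)² + 3.
(1.645 + 0.524) / 0.7753 = 2.169 / 0.7753 = 2.798.
n = 2.798² + 3 = 7.83 + 3 = 10.8.
Round up.

n = 11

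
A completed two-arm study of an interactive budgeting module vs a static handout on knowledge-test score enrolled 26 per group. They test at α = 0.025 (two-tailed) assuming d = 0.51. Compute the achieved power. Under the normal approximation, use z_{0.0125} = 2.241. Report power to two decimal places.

For two equal groups, power = Φ(d·√(n/2) − z_{α/2}).
d·√(n/2) = 0.51 × √(26/2) = 0.51 × 3.606 = 1.839.
z_β = 1.839 − 2.241 = -0.402.
Power = Φ(-0.402) = 0.344.

power ≈ 0.34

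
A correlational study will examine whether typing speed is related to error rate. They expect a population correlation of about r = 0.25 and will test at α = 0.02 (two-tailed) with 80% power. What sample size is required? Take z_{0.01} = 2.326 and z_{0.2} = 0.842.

Fisher's z: C = ½·ln((1+r)/(1−r)) = ½·ln(1.6667) = 0.2554.
n = ((z_{α/2} + z_β)/C)² + 3.
(2.326 + 0.842) / 0.2554 = 3.168 / 0.2554 = 12.404.
n = 12.404² + 3 = 153.86 + 3 = 156.9.
Round up.

n = 157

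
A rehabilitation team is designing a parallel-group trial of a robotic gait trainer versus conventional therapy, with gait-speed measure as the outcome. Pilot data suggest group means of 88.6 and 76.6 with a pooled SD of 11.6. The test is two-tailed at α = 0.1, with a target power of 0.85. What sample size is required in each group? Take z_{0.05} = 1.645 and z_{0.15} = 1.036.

n = 14 per group

Cohen's d = |M₁ − M₂| / SD_pooled = |88.6 − 76.6| / 11.6 = 12.0 / 11.6 = 1.034.
For two independent groups with equal n: n = 2·((z_{α/2} + z_β) / d)².
z_{α/2} + z_β = 1.645 + 1.036 = 2.681.
n = 2 × (2.681 / 1.034)² = 2 × 2.593² = 2 × 6.72 = 13.4.
Round up to the next whole participant.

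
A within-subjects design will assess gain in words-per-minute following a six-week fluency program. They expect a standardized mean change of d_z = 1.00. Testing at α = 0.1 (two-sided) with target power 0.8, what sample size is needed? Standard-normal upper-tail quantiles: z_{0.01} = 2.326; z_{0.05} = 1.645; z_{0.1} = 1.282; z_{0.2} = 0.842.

n = 7 pairs

For a paired (one-sample on differences) test: n = ((z_{α/2} + z_β) / d)².
z_{α/2} + z_β = 1.645 + 0.842 = 2.487.
n = (2.487 / 1.00)² = 2.487² = 6.19.
Round up.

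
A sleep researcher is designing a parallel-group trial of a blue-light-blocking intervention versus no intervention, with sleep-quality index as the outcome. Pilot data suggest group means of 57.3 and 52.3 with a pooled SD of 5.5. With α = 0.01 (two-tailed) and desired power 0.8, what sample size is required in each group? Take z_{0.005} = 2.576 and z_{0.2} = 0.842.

Cohen's d = |M₁ − M₂| / SD_pooled = |57.3 − 52.3| / 5.5 = 5.0 / 5.5 = 0.909.
For two independent groups with equal n: n = 2·((z_{α/2} + z_β) / d)².
z_{α/2} + z_β = 2.576 + 0.842 = 3.418.
n = 2 × (3.418 / 0.909)² = 2 × 3.760² = 2 × 14.14 = 28.3.
Round up to the next whole participant.

n = 29 per group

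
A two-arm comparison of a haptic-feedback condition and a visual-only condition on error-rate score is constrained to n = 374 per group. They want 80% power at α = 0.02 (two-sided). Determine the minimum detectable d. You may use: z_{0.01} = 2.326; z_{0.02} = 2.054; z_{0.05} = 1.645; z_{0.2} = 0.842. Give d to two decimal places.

d_min ≈ 0.23

For two independent groups of n = 374 each: d_min = (z_{α/2} + z_β)·√(2/n).
z-sum = 2.326 + 0.842 = 3.168.
d_min = 3.168 × √(2/374) = 3.168 × 0.0731 = 0.232.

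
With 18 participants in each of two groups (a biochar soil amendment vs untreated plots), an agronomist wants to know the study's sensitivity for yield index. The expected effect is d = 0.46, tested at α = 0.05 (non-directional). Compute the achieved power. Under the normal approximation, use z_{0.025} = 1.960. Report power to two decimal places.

power ≈ 0.28

For two equal groups, power = Φ(d·√(n/2) − z_{α/2}).
d·√(n/2) = 0.46 × √(18/2) = 0.46 × 3.000 = 1.380.
z_β = 1.380 − 1.960 = -0.580.
Power = Φ(-0.580) = 0.281.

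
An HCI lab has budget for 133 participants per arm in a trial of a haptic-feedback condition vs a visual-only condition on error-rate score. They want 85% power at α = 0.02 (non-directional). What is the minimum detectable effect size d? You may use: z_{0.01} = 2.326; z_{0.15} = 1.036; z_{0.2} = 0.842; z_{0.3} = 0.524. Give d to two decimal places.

d_min ≈ 0.41

For two independent groups of n = 133 each: d_min = (z_{α/2} + z_β)·√(2/n).
z-sum = 2.326 + 1.036 = 3.362.
d_min = 3.362 × √(2/133) = 3.362 × 0.1226 = 0.412.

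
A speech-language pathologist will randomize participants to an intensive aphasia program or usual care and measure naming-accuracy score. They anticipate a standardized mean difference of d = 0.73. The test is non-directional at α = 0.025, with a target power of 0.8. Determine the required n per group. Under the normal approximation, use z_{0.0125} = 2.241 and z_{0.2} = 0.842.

n = 36 per group

For two independent groups with equal n: n = 2·((z_{α/2} + z_β) / d)².
z_{α/2} + z_β = 2.241 + 0.842 = 3.083.
n = 2 × (3.083 / 0.73)² = 2 × 4.223² = 2 × 17.84 = 35.7.
Round up to the next whole participant.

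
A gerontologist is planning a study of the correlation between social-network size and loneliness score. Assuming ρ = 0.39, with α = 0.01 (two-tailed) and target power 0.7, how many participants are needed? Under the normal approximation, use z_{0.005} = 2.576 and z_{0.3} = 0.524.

Fisher's z: C = ½·ln((1+r)/(1−r)) = ½·ln(2.2787) = 0.4118.
n = ((z_{α/2} + z_β)/C)² + 3.
(2.576 + 0.524) / 0.4118 = 3.100 / 0.4118 = 7.528.
n = 7.528² + 3 = 56.67 + 3 = 59.7.
Round up.

n = 60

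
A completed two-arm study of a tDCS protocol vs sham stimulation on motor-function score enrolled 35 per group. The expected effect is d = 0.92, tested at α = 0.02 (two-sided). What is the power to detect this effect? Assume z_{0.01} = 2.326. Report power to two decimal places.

power ≈ 0.94

For two equal groups, power = Φ(d·√(n/2) − z_{α/2}).
d·√(n/2) = 0.92 × √(35/2) = 0.92 × 4.183 = 3.849.
z_β = 3.849 − 2.326 = 1.523.
Power = Φ(1.523) = 0.936.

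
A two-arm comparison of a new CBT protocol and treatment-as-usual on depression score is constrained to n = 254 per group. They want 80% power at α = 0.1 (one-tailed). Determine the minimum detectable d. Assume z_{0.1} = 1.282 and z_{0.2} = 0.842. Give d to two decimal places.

d_min ≈ 0.19

For two independent groups of n = 254 each: d_min = (z_{α} + z_β)·√(2/n).
z-sum = 1.282 + 0.842 = 2.124.
d_min = 2.124 × √(2/254) = 2.124 × 0.0887 = 0.188.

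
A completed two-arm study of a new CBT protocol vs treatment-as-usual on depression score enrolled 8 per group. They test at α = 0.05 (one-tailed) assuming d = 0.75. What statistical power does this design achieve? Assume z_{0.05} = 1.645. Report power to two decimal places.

power ≈ 0.44

For two equal groups, power = Φ(d·√(n/2) − z_{α}).
d·√(n/2) = 0.75 × √(8/2) = 0.75 × 2.000 = 1.500.
z_β = 1.500 − 1.645 = -0.145.
Power = Φ(-0.145) = 0.442.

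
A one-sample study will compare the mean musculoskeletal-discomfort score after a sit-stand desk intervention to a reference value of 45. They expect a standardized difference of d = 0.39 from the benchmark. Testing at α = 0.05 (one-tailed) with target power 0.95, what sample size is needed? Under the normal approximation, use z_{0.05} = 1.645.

For a one-sample test: n = ((z_{α} + z_β) / d)².
z_{α} + z_β = 1.645 + 1.645 = 3.290.
n = (3.290 / 0.39)² = 8.436² = 71.16.
Round up.

n = 72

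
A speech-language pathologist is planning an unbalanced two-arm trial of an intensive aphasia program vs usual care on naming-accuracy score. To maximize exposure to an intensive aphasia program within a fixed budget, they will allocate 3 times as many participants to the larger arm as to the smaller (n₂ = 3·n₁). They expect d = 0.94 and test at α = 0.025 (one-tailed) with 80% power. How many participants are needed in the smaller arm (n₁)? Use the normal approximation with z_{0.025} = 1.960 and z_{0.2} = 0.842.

With allocation ratio k = n₂/n₁ = 3, Var(x̄₁−x̄₂) = σ²(1/n₁ + 1/(k·n₁)) = σ²·(k+1)/(k·n₁).
So n₁ = (1 + 1/k)·((z_{α} + z_β)/d)² = 1.333 × (2.802/0.94)².
n₁ = 1.333 × 8.89 = 11.8.
Round up: n₁ = 12, giving n₂ = 3 × 12 = 36.

n₁ = 12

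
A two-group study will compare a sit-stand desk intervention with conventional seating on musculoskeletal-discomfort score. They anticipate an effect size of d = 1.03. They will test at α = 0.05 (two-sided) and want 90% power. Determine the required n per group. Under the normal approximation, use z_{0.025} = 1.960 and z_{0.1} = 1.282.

n = 20 per group

For two independent groups with equal n: n = 2·((z_{α/2} + z_β) / d)².
z_{α/2} + z_β = 1.960 + 1.282 = 3.242.
n = 2 × (3.242 / 1.03)² = 2 × 3.148² = 2 × 9.91 = 19.8.
Round up to the next whole participant.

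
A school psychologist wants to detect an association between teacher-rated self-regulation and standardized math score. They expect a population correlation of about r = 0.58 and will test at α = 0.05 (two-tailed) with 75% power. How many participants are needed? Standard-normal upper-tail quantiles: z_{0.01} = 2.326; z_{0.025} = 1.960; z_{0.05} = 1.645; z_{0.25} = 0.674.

Fisher's z: C = ½·ln((1+r)/(1−r)) = ½·ln(3.7619) = 0.6625.
n = ((z_{α/2} + z_β)/C)² + 3.
(1.960 + 0.674) / 0.6625 = 2.634 / 0.6625 = 3.976.
n = 3.976² + 3 = 15.81 + 3 = 18.8.
Round up.

n = 19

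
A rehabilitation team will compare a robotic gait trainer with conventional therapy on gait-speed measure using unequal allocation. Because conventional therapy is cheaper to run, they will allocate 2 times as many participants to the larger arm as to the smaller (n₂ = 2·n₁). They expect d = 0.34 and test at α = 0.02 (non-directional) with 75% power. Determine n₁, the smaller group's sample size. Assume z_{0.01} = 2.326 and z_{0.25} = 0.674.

With allocation ratio k = n₂/n₁ = 2, Var(x̄₁−x̄₂) = σ²(1/n₁ + 1/(k·n₁)) = σ²·(k+1)/(k·n₁).
So n₁ = (1 + 1/k)·((z_{α/2} + z_β)/d)² = 1.500 × (3.000/0.34)².
n₁ = 1.500 × 77.85 = 116.8.
Round up: n₁ = 117, giving n₂ = 2 × 117 = 234.

n₁ = 117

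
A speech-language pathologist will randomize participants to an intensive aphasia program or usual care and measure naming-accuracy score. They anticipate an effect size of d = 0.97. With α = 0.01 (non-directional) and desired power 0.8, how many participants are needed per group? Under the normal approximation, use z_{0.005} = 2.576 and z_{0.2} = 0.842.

For two independent groups with equal n: n = 2·((z_{α/2} + z_β) / d)².
z_{α/2} + z_β = 2.576 + 0.842 = 3.418.
n = 2 × (3.418 / 0.97)² = 2 × 3.524² = 2 × 12.42 = 24.8.
Round up to the next whole participant.

n = 25 per group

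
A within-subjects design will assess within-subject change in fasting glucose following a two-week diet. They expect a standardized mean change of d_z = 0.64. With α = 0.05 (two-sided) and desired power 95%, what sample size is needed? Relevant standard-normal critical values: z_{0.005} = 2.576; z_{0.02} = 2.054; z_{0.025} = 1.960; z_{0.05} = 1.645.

For a paired (one-sample on differences) test: n = ((z_{α/2} + z_β) / d)².
z_{α/2} + z_β = 1.960 + 1.645 = 3.605.
n = (3.605 / 0.64)² = 5.633² = 31.73.
Round up.

n = 32 pairs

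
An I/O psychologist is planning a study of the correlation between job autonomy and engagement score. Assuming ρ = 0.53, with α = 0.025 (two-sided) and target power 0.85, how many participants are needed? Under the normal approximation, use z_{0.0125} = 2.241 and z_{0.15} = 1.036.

n = 34

Fisher's z: C = ½·ln((1+r)/(1−r)) = ½·ln(3.2553) = 0.5901.
n = ((z_{α/2} + z_β)/C)² + 3.
(2.241 + 1.036) / 0.5901 = 3.277 / 0.5901 = 5.553.
n = 5.553² + 3 = 30.84 + 3 = 33.8.
Round up.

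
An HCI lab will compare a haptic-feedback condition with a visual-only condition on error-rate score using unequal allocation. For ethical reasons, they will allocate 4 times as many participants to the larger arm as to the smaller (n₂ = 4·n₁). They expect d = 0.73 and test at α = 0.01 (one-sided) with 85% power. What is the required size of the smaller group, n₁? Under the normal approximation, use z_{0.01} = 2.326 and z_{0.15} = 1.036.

With allocation ratio k = n₂/n₁ = 4, Var(x̄₁−x̄₂) = σ²(1/n₁ + 1/(k·n₁)) = σ²·(k+1)/(k·n₁).
So n₁ = (1 + 1/k)·((z_{α} + z_β)/d)² = 1.250 × (3.362/0.73)².
n₁ = 1.250 × 21.21 = 26.5.
Round up: n₁ = 27, giving n₂ = 4 × 27 = 108.

n₁ = 27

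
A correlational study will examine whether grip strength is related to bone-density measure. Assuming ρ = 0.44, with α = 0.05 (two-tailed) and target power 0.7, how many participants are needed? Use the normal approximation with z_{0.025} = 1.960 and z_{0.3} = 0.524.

Fisher's z: C = ½·ln((1+r)/(1−r)) = ½·ln(2.5714) = 0.4722.
n = ((z_{α/2} + z_β)/C)² + 3.
(1.960 + 0.524) / 0.4722 = 2.484 / 0.4722 = 5.260.
n = 5.260² + 3 = 27.67 + 3 = 30.7.
Round up.

n = 31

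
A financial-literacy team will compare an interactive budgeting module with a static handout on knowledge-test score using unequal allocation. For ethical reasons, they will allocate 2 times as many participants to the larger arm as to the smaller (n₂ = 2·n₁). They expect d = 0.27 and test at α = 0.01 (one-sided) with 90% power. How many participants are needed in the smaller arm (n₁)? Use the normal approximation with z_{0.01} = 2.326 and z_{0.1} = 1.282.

n₁ = 268

With allocation ratio k = n₂/n₁ = 2, Var(x̄₁−x̄₂) = σ²(1/n₁ + 1/(k·n₁)) = σ²·(k+1)/(k·n₁).
So n₁ = (1 + 1/k)·((z_{α} + z_β)/d)² = 1.500 × (3.608/0.27)².
n₁ = 1.500 × 178.57 = 267.9.
Round up: n₁ = 268, giving n₂ = 2 × 268 = 536.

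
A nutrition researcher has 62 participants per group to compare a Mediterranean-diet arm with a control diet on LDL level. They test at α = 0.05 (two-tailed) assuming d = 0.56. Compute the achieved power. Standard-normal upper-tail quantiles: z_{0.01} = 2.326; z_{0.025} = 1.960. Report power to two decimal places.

For two equal groups, power = Φ(d·√(n/2) − z_{α/2}).
d·√(n/2) = 0.56 × √(62/2) = 0.56 × 5.568 = 3.118.
z_β = 3.118 − 1.960 = 1.158.
Power = Φ(1.158) = 0.877.

power ≈ 0.88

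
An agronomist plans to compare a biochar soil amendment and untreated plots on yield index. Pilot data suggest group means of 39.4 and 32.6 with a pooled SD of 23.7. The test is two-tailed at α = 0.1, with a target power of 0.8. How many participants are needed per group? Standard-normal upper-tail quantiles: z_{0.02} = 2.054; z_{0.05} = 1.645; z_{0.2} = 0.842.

n = 151 per group

Cohen's d = |M₁ − M₂| / SD_pooled = |39.4 − 32.6| / 23.7 = 6.8 / 23.7 = 0.287.
For two independent groups with equal n: n = 2·((z_{α/2} + z_β) / d)².
z_{α/2} + z_β = 1.645 + 0.842 = 2.487.
n = 2 × (2.487 / 0.287)² = 2 × 8.666² = 2 × 75.09 = 150.2.
Round up to the next whole participant.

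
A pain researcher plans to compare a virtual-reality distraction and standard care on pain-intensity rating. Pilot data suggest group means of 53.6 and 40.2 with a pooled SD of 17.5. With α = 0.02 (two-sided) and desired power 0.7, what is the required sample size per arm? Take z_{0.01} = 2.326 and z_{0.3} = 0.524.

Cohen's d = |M₁ − M₂| / SD_pooled = |53.6 − 40.2| / 17.5 = 13.4 / 17.5 = 0.766.
For two independent groups with equal n: n = 2·((z_{α/2} + z_β) / d)².
z_{α/2} + z_β = 2.326 + 0.524 = 2.850.
n = 2 × (2.850 / 0.766)² = 2 × 3.721² = 2 × 13.84 = 27.7.
Round up to the next whole participant.

n = 28 per group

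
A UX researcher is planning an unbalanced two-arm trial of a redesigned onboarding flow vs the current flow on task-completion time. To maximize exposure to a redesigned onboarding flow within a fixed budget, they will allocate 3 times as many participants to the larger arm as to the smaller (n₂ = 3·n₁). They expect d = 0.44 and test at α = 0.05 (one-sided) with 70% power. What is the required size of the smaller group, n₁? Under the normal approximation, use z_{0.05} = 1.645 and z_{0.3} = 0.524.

n₁ = 33

With allocation ratio k = n₂/n₁ = 3, Var(x̄₁−x̄₂) = σ²(1/n₁ + 1/(k·n₁)) = σ²·(k+1)/(k·n₁).
So n₁ = (1 + 1/k)·((z_{α} + z_β)/d)² = 1.333 × (2.169/0.44)².
n₁ = 1.333 × 24.30 = 32.4.
Round up: n₁ = 33, giving n₂ = 3 × 33 = 99.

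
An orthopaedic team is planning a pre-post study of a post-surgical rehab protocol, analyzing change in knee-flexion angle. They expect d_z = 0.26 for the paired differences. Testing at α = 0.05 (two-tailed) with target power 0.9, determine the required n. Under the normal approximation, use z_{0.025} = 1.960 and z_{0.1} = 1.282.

n = 156 pairs

For a paired (one-sample on differences) test: n = ((z_{α/2} + z_β) / d)².
z_{α/2} + z_β = 1.960 + 1.282 = 3.242.
n = (3.242 / 0.26)² = 12.469² = 155.48.
Round up.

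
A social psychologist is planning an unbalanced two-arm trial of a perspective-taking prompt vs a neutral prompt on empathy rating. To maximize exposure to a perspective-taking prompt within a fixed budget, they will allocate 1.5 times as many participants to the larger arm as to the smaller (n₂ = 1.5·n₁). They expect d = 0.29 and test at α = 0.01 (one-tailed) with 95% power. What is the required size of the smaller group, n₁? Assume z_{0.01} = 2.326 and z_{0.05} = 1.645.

With allocation ratio k = n₂/n₁ = 1.5, Var(x̄₁−x̄₂) = σ²(1/n₁ + 1/(k·n₁)) = σ²·(k+1)/(k·n₁).
So n₁ = (1 + 1/k)·((z_{α} + z_β)/d)² = 1.667 × (3.971/0.29)².
n₁ = 1.667 × 187.50 = 312.5.
Round up: n₁ = 313, giving n₂ = ⌈1.5 × 313⌉ = ⌈469.5⌉ = 470.

n₁ = 313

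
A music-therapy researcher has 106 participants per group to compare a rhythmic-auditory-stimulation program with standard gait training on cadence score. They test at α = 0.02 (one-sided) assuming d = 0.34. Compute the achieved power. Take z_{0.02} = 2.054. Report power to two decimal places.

power ≈ 0.66

For two equal groups, power = Φ(d·√(n/2) − z_{α}).
d·√(n/2) = 0.34 × √(106/2) = 0.34 × 7.280 = 2.475.
z_β = 2.475 − 2.054 = 0.421.
Power = Φ(0.421) = 0.663.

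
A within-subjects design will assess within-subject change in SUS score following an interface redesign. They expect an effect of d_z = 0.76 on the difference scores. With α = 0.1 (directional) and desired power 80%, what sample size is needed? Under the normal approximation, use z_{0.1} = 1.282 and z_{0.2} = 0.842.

n = 8 pairs

For a paired (one-sample on differences) test: n = ((z_{α} + z_β) / d)².
z_{α} + z_β = 1.282 + 0.842 = 2.124.
n = (2.124 / 0.76)² = 2.795² = 7.81.
Round up.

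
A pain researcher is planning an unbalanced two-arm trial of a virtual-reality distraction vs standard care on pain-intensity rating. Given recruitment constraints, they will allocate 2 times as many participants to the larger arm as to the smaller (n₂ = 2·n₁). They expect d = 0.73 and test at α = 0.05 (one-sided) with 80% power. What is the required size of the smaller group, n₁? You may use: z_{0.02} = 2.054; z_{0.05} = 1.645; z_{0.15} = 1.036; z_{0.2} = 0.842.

With allocation ratio k = n₂/n₁ = 2, Var(x̄₁−x̄₂) = σ²(1/n₁ + 1/(k·n₁)) = σ²·(k+1)/(k·n₁).
So n₁ = (1 + 1/k)·((z_{α} + z_β)/d)² = 1.500 × (2.487/0.73)².
n₁ = 1.500 × 11.61 = 17.4.
Round up: n₁ = 18, giving n₂ = 2 × 18 = 36.

n₁ = 18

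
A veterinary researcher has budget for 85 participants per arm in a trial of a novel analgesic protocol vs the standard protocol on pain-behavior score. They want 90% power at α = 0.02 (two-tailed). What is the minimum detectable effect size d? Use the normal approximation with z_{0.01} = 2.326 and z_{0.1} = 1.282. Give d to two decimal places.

For two independent groups of n = 85 each: d_min = (z_{α/2} + z_β)·√(2/n).
z-sum = 2.326 + 1.282 = 3.608.
d_min = 3.608 × √(2/85) = 3.608 × 0.1534 = 0.553.

d_min ≈ 0.55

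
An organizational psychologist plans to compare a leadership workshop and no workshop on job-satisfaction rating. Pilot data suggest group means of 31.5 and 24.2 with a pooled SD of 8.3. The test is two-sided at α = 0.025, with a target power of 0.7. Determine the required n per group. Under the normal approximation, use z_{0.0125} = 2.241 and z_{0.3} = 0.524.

Cohen's d = |M₁ − M₂| / SD_pooled = |31.5 − 24.2| / 8.3 = 7.3 / 8.3 = 0.880.
For two independent groups with equal n: n = 2·((z_{α/2} + z_β) / d)².
z_{α/2} + z_β = 2.241 + 0.524 = 2.765.
n = 2 × (2.765 / 0.880)² = 2 × 3.142² = 2 × 9.87 = 19.7.
Round up to the next whole participant.

n = 20 per group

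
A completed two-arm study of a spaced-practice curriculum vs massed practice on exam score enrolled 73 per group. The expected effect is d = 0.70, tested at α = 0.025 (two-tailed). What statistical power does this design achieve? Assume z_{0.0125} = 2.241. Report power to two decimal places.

power ≈ 0.98

For two equal groups, power = Φ(d·√(n/2) − z_{α/2}).
d·√(n/2) = 0.70 × √(73/2) = 0.70 × 6.042 = 4.229.
z_β = 4.229 − 2.241 = 1.988.
Power = Φ(1.988) = 0.977.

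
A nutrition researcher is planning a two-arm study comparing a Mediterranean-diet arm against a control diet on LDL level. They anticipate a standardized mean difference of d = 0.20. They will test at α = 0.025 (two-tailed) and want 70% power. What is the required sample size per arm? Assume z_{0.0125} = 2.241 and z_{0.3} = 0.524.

For two independent groups with equal n: n = 2·((z_{α/2} + z_β) / d)².
z_{α/2} + z_β = 2.241 + 0.524 = 2.765.
n = 2 × (2.765 / 0.20)² = 2 × 13.825² = 2 × 191.13 = 382.3.
Round up to the next whole participant.

n = 383 per group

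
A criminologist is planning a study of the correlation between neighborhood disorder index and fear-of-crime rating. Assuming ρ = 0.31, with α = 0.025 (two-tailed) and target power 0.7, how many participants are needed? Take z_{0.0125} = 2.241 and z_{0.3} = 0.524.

n = 78

Fisher's z: C = ½·ln((1+r)/(1−r)) = ½·ln(1.8986) = 0.3205.
n = ((z_{α/2} + z_β)/C)² + 3.
(2.241 + 0.524) / 0.3205 = 2.765 / 0.3205 = 8.627.
n = 8.627² + 3 = 74.43 + 3 = 77.4.
Round up.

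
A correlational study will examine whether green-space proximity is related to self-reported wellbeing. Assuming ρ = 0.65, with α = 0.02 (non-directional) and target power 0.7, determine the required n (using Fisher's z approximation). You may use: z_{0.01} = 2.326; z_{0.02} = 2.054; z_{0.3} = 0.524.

Fisher's z: C = ½·ln((1+r)/(1−r)) = ½·ln(4.7143) = 0.7753.
n = ((z_{α/2} + z_β)/C)² + 3.
(2.326 + 0.524) / 0.7753 = 2.850 / 0.7753 = 3.676.
n = 3.676² + 3 = 13.51 + 3 = 16.5.
Round up.

n = 17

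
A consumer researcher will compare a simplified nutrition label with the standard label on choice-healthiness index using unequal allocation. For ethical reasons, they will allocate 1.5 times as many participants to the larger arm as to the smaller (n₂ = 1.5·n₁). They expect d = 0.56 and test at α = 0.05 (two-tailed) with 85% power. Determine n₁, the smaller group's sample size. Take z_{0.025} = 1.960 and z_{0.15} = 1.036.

With allocation ratio k = n₂/n₁ = 1.5, Var(x̄₁−x̄₂) = σ²(1/n₁ + 1/(k·n₁)) = σ²·(k+1)/(k·n₁).
So n₁ = (1 + 1/k)·((z_{α/2} + z_β)/d)² = 1.667 × (2.996/0.56)².
n₁ = 1.667 × 28.62 = 47.7.
Round up: n₁ = 48, giving n₂ = 1.5 × 48 = 72.

n₁ = 48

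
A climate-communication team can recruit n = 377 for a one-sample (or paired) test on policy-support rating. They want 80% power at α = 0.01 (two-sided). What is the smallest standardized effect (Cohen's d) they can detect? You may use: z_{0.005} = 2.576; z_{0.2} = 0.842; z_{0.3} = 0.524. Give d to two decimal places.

For a single sample (or paired design) of n = 377: d_min = (z_{α/2} + z_β)/√n.
z-sum = 2.576 + 0.842 = 3.418.
d_min = 3.418 / √377 = 3.418 / 19.416 = 0.176.

d_min ≈ 0.18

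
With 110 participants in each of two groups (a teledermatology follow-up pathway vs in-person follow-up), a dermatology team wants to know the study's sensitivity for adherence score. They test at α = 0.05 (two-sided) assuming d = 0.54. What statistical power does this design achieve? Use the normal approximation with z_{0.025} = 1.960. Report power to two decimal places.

power ≈ 0.98

For two equal groups, power = Φ(d·√(n/2) − z_{α/2}).
d·√(n/2) = 0.54 × √(110/2) = 0.54 × 7.416 = 4.005.
z_β = 4.005 − 1.960 = 2.045.
Power = Φ(2.045) = 0.980.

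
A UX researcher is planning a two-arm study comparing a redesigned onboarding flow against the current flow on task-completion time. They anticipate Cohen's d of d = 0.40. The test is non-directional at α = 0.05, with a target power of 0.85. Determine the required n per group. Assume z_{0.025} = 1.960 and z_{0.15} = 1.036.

For two independent groups with equal n: n = 2·((z_{α/2} + z_β) / d)².
z_{α/2} + z_β = 1.960 + 1.036 = 2.996.
n = 2 × (2.996 / 0.40)² = 2 × 7.490² = 2 × 56.10 = 112.2.
Round up to the next whole participant.

n = 113 per group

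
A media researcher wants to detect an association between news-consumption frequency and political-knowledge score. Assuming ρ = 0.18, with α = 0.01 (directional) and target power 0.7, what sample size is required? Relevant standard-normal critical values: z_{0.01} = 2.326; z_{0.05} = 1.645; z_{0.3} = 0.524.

n = 249

Fisher's z: C = ½·ln((1+r)/(1−r)) = ½·ln(1.4390) = 0.1820.
n = ((z_{α} + z_β)/C)² + 3.
(2.326 + 0.524) / 0.1820 = 2.850 / 0.1820 = 15.659.
n = 15.659² + 3 = 245.21 + 3 = 248.2.
Round up.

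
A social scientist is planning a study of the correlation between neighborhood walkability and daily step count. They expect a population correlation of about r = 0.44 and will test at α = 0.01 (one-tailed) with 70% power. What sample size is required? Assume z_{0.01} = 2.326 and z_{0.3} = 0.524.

n = 40

Fisher's z: C = ½·ln((1+r)/(1−r)) = ½·ln(2.5714) = 0.4722.
n = ((z_{α} + z_β)/C)² + 3.
(2.326 + 0.524) / 0.4722 = 2.850 / 0.4722 = 6.036.
n = 6.036² + 3 = 36.43 + 3 = 39.4.
Round up.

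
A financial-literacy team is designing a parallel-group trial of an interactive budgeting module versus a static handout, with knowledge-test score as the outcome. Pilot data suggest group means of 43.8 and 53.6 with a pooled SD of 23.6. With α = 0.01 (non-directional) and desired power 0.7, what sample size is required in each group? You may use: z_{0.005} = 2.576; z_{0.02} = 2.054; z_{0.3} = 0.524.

n = 112 per group

Cohen's d = |M₁ − M₂| / SD_pooled = |43.8 − 53.6| / 23.6 = 9.8 / 23.6 = 0.415.
For two independent groups with equal n: n = 2·((z_{α/2} + z_β) / d)².
z_{α/2} + z_β = 2.576 + 0.524 = 3.100.
n = 2 × (3.100 / 0.415)² = 2 × 7.470² = 2 × 55.80 = 111.6.
Round up to the next whole participant.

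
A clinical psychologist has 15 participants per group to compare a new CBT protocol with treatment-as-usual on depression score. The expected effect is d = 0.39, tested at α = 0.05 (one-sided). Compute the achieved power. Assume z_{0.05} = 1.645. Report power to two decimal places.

power ≈ 0.28

For two equal groups, power = Φ(d·√(n/2) − z_{α}).
d·√(n/2) = 0.39 × √(15/2) = 0.39 × 2.739 = 1.068.
z_β = 1.068 − 1.645 = -0.577.
Power = Φ(-0.577) = 0.282.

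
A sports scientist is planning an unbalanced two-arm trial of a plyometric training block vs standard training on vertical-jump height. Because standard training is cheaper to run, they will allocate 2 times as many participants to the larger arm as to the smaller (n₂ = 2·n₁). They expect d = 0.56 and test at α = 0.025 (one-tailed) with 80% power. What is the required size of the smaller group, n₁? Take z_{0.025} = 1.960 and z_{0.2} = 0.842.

With allocation ratio k = n₂/n₁ = 2, Var(x̄₁−x̄₂) = σ²(1/n₁ + 1/(k·n₁)) = σ²·(k+1)/(k·n₁).
So n₁ = (1 + 1/k)·((z_{α} + z_β)/d)² = 1.500 × (2.802/0.56)².
n₁ = 1.500 × 25.04 = 37.6.
Round up: n₁ = 38, giving n₂ = 2 × 38 = 76.

n₁ = 38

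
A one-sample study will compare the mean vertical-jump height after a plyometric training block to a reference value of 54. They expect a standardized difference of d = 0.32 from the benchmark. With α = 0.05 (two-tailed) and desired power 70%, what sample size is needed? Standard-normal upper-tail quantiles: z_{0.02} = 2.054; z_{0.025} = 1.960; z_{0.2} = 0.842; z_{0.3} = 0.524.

For a one-sample test: n = ((z_{α/2} + z_β) / d)².
z_{α/2} + z_β = 1.960 + 0.524 = 2.484.
n = (2.484 / 0.32)² = 7.763² = 60.26.
Round up.

n = 61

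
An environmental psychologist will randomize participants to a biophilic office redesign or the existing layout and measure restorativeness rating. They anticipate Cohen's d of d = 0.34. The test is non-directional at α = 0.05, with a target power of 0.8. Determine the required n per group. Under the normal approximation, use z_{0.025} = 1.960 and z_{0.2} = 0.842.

n = 136 per group

For two independent groups with equal n: n = 2·((z_{α/2} + z_β) / d)².
z_{α/2} + z_β = 1.960 + 0.842 = 2.802.
n = 2 × (2.802 / 0.34)² = 2 × 8.241² = 2 × 67.92 = 135.8.
Round up to the next whole participant.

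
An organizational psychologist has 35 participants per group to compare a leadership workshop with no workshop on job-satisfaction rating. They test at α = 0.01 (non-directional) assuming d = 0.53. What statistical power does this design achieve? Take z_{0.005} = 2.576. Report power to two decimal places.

For two equal groups, power = Φ(d·√(n/2) − z_{α/2}).
d·√(n/2) = 0.53 × √(35/2) = 0.53 × 4.183 = 2.217.
z_β = 2.217 − 2.576 = -0.359.
Power = Φ(-0.359) = 0.360.

power ≈ 0.36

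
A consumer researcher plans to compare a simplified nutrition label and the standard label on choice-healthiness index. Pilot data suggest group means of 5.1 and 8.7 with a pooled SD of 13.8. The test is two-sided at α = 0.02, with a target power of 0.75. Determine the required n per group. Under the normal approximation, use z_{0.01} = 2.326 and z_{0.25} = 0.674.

n = 265 per group

Cohen's d = |M₁ − M₂| / SD_pooled = |5.1 − 8.7| / 13.8 = 3.6 / 13.8 = 0.261.
For two independent groups with equal n: n = 2·((z_{α/2} + z_β) / d)².
z_{α/2} + z_β = 2.326 + 0.674 = 3.000.
n = 2 × (3.000 / 0.261)² = 2 × 11.494² = 2 × 132.12 = 264.2.
Round up to the next whole participant.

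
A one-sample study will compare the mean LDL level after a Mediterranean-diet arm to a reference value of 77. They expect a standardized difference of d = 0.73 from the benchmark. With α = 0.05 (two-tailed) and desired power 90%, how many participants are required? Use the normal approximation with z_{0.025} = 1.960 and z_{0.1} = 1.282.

For a one-sample test: n = ((z_{α/2} + z_β) / d)².
z_{α/2} + z_β = 1.960 + 1.282 = 3.242.
n = (3.242 / 0.73)² = 4.441² = 19.72.
Round up.

n = 20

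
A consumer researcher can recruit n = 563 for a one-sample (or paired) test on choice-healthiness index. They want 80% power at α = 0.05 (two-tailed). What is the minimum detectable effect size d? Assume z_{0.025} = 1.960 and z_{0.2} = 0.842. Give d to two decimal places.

d_min ≈ 0.12

For a single sample (or paired design) of n = 563: d_min = (z_{α/2} + z_β)/√n.
z-sum = 1.960 + 0.842 = 2.802.
d_min = 2.802 / √563 = 2.802 / 23.728 = 0.118.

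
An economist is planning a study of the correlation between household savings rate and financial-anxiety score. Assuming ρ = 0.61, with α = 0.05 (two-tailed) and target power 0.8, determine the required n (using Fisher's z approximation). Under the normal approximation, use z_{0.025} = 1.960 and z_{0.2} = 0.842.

Fisher's z: C = ½·ln((1+r)/(1−r)) = ½·ln(4.1282) = 0.7089.
n = ((z_{α/2} + z_β)/C)² + 3.
(1.960 + 0.842) / 0.7089 = 2.802 / 0.7089 = 3.953.
n = 3.953² + 3 = 15.62 + 3 = 18.6.
Round up.

n = 19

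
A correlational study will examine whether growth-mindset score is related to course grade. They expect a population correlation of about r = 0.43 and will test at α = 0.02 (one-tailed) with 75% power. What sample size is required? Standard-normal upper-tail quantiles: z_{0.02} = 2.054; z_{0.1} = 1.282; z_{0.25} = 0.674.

Fisher's z: C = ½·ln((1+r)/(1−r)) = ½·ln(2.5088) = 0.4599.
n = ((z_{α} + z_β)/C)² + 3.
(2.054 + 0.674) / 0.4599 = 2.728 / 0.4599 = 5.932.
n = 5.932² + 3 = 35.19 + 3 = 38.2.
Round up.

n = 39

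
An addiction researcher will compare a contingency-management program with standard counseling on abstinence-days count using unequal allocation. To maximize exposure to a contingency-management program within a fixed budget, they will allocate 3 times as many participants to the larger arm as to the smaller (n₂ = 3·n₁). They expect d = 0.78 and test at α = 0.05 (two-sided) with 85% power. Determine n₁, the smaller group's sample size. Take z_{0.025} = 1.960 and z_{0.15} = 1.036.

n₁ = 20

With allocation ratio k = n₂/n₁ = 3, Var(x̄₁−x̄₂) = σ²(1/n₁ + 1/(k·n₁)) = σ²·(k+1)/(k·n₁).
So n₁ = (1 + 1/k)·((z_{α/2} + z_β)/d)² = 1.333 × (2.996/0.78)².
n₁ = 1.333 × 14.75 = 19.7.
Round up: n₁ = 20, giving n₂ = 3 × 20 = 60.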